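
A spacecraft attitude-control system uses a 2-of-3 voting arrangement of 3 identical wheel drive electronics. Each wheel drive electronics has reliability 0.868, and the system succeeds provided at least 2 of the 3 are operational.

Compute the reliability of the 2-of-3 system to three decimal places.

0.952

R = Σ_{i=2}^{3} C(3,i) p^i (1−p)^{3−i} with p = 0.868
C(3,2)·0.868^2·0.132^1 = 0.29836
C(3,3)·0.868^3·0.132^0 = 0.65397
Sum = 0.952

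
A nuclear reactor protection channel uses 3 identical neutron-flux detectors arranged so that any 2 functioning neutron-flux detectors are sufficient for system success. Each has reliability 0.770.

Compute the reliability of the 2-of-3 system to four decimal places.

R = Σ_{i=2}^{3} C(3,i) p^i (1−p)^{3−i} with p = 0.770
C(3,2)·0.770^2·0.230^1 = 0.409101
C(3,3)·0.770^3·0.230^0 = 0.456533
Sum = 0.8656

0.8656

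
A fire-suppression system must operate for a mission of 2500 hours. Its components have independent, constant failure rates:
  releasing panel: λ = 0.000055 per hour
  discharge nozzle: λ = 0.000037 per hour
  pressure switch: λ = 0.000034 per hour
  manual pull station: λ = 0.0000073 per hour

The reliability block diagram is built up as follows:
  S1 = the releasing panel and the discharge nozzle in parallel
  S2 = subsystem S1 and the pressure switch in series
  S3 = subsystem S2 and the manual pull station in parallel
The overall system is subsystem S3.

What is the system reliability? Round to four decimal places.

R(releasing panel) = exp(−0.000055 × 2500) = 0.871534
R(discharge nozzle) = exp(−0.000037 × 2500) = 0.911649
R(pressure switch) = exp(−0.000034 × 2500) = 0.918512
R(manual pull station) = exp(−0.0000073 × 2500) = 0.981916
Parallel (releasing panel and discharge nozzle): 1 − (1 − 0.871534)(1 − 0.911649) = 0.988650
Series ([0.988650] and pressure switch): 0.988650 × 0.918512 = 0.908087
Parallel ([0.908087] and manual pull station): 1 − (1 − 0.908087)(1 − 0.981916) = 0.9983

0.9983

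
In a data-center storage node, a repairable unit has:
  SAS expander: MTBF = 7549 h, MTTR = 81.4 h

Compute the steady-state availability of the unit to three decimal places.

0.989

A(SAS expander) = MTBF/(MTBF+MTTR) = 7549/(7549+81.4) = 0.989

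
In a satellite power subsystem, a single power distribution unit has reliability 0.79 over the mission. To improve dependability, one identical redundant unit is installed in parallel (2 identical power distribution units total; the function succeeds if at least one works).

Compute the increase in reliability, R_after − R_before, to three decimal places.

0.166

R_before = 0.79
R_after = 1 − (1 − 0.79)^2 = 0.956
ΔR = 0.956 − 0.79 = 0.166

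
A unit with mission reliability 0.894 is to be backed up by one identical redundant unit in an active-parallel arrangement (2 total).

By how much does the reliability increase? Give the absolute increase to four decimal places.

R_before = 0.894
R_after = 1 − (1 − 0.894)^2 = 0.9888
ΔR = 0.9888 − 0.894 = 0.0948

0.0948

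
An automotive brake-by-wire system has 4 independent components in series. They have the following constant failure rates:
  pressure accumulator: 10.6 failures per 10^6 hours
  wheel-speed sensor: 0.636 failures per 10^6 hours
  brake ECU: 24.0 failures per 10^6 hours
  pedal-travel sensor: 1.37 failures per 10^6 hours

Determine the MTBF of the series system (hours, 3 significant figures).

Series of exponential components: λ_sys = Σ λ_i
λ_sys = 0.0000106 + 0.000000636 + 0.0000240 + 0.00000137 = 3.6606e-05 /h
MTBF = 1 / λ_sys = 27300 h

27300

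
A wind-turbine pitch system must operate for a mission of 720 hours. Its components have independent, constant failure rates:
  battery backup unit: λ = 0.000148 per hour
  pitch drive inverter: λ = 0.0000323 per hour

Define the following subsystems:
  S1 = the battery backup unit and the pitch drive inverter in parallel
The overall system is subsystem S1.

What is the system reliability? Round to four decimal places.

R(battery backup unit) = exp(−0.000148 × 720) = 0.898921
R(pitch drive inverter) = exp(−0.0000323 × 720) = 0.977012
Parallel (battery backup unit and pitch drive inverter): 1 − (1 − 0.898921)(1 − 0.977012) = 0.9977

0.9977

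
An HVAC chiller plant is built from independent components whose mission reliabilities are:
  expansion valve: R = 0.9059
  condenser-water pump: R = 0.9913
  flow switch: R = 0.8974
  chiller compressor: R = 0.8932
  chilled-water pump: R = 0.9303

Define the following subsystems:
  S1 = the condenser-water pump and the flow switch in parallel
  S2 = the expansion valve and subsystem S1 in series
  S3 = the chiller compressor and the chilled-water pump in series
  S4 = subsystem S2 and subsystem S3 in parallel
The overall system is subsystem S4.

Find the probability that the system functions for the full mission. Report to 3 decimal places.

0.984

Parallel (condenser-water pump and flow switch): 1 − (1 − 0.99130)(1 − 0.89740) = 0.99911
Series (expansion valve and [0.99911]): 0.90590 × 0.99911 = 0.90509
Series (chiller compressor and chilled-water pump): 0.89320 × 0.93030 = 0.83094
Parallel ([0.90509] and [0.83094]): 1 − (1 − 0.90509)(1 − 0.83094) = 0.984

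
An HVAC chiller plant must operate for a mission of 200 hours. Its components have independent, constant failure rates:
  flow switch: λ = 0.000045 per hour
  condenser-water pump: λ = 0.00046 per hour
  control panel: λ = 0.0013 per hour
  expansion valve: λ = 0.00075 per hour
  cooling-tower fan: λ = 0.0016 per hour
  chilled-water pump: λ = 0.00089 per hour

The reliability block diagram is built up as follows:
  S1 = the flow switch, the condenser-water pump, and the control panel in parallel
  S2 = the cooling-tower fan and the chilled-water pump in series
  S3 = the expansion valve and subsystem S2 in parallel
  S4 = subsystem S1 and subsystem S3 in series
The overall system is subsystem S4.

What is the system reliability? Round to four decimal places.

0.9452

R(flow switch) = exp(−0.000045 × 200) = 0.991040
R(condenser-water pump) = exp(−0.00046 × 200) = 0.912105
R(control panel) = exp(−0.0013 × 200) = 0.771052
R(expansion valve) = exp(−0.00075 × 200) = 0.860708
R(cooling-tower fan) = exp(−0.0016 × 200) = 0.726149
R(chilled-water pump) = exp(−0.00089 × 200) = 0.836942
Parallel (flow switch, condenser-water pump, and control panel): 1 − (1 − 0.991040)(1 − 0.912105)(1 − 0.771052) = 0.999820
Series (cooling-tower fan and chilled-water pump): 0.726149 × 0.836942 = 0.607745
Parallel (expansion valve and [0.607745]): 1 − (1 − 0.860708)(1 − 0.607745) = 0.945362
Series ([0.999820] and [0.945362]): 0.999820 × 0.945362 = 0.9452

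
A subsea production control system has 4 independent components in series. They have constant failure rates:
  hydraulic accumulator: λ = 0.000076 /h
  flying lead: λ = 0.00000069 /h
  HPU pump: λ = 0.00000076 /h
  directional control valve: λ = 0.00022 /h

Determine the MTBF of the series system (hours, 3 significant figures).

3360

Series of exponential components: λ_sys = Σ λ_i
λ_sys = 0.000076 + 0.00000069 + 0.00000076 + 0.00022 = 2.9745e-04 /h
MTBF = 1 / λ_sys = 3360 h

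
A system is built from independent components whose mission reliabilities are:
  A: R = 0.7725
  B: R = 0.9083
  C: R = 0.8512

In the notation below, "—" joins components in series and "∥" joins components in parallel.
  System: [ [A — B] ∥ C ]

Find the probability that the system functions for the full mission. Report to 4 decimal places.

Series (A and B): 0.772500 × 0.908300 = 0.701662
Parallel ([0.701662] and C): 1 − (1 − 0.701662)(1 − 0.851200) = 0.9556

0.9556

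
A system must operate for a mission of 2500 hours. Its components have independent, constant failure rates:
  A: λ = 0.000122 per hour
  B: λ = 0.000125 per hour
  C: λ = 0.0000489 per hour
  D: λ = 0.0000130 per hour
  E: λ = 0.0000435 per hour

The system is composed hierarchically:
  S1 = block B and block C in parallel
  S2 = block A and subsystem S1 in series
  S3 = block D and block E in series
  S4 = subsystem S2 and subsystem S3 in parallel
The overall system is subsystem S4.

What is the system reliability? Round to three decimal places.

0.962

R(A) = exp(−0.000122 × 2500) = 0.73712
R(B) = exp(−0.000125 × 2500) = 0.73162
R(C) = exp(−0.0000489 × 2500) = 0.88493
R(D) = exp(−0.0000130 × 2500) = 0.96802
R(E) = exp(−0.0000435 × 2500) = 0.89695
Parallel (B and C): 1 − (1 − 0.73162)(1 − 0.88493) = 0.96912
Series (A and [0.96912]): 0.73712 × 0.96912 = 0.71436
Series (D and E): 0.96802 × 0.89695 = 0.86827
Parallel ([0.71436] and [0.86827]): 1 − (1 − 0.71436)(1 − 0.86827) = 0.962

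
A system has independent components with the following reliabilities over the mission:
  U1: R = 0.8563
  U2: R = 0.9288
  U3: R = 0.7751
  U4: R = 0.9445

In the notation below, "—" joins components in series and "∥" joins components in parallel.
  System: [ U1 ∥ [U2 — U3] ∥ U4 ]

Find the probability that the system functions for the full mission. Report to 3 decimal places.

Series (U2 and U3): 0.92880 × 0.77510 = 0.71991
Parallel (U1, [0.71991], and U4): 1 − (1 − 0.85630)(1 − 0.71991)(1 − 0.94450) = 0.998

0.998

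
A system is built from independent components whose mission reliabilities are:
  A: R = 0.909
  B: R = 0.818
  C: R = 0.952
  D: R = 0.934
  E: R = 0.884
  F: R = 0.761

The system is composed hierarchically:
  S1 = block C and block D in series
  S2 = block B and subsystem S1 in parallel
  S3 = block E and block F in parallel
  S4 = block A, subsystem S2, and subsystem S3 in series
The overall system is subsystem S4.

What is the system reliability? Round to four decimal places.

0.8660

Series (C and D): 0.952000 × 0.934000 = 0.889168
Parallel (B and [0.889168]): 1 − (1 − 0.818000)(1 − 0.889168) = 0.979829
Parallel (E and F): 1 − (1 − 0.884000)(1 − 0.761000) = 0.972276
Series (A, [0.979829], and [0.972276]): 0.909000 × 0.979829 × 0.972276 = 0.8660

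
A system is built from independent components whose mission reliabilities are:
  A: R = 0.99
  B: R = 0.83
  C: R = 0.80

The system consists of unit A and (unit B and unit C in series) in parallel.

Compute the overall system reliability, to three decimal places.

Series (B and C): 0.83000 × 0.80000 = 0.66400
Parallel (A and [0.66400]): 1 − (1 − 0.99000)(1 − 0.66400) = 0.997

0.997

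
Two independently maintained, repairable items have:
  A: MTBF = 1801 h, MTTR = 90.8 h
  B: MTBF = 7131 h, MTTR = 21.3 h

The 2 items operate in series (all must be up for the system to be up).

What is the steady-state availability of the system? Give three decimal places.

0.949

A(A) = MTBF/(MTBF+MTTR) = 1801/(1801+90.8) = 0.952003
A(B) = MTBF/(MTBF+MTTR) = 7131/(7131+21.3) = 0.997022
Series availability: 0.952003 × 0.997022 = 0.949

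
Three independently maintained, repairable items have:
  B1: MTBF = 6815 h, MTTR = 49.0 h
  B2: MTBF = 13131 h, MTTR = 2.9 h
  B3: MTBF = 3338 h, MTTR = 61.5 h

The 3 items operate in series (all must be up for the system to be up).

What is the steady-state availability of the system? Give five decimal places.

A(B1) = MTBF/(MTBF+MTTR) = 6815/(6815+49.0) = 0.992861
A(B2) = MTBF/(MTBF+MTTR) = 13131/(13131+2.9) = 0.999779
A(B3) = MTBF/(MTBF+MTTR) = 3338/(3338+61.5) = 0.981909
Series availability: 0.992861 × 0.999779 × 0.981909 = 0.97468

0.97468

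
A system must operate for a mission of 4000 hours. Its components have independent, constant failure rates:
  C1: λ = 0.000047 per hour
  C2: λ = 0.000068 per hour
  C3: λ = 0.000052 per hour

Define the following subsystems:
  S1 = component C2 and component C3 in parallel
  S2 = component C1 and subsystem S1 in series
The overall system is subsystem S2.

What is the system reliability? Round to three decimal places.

0.792

R(C1) = exp(−0.000047 × 4000) = 0.82861
R(C2) = exp(−0.000068 × 4000) = 0.76185
R(C3) = exp(−0.000052 × 4000) = 0.81221
Parallel (C2 and C3): 1 − (1 − 0.76185)(1 − 0.81221) = 0.95528
Series (C1 and [0.95528]): 0.82861 × 0.95528 = 0.792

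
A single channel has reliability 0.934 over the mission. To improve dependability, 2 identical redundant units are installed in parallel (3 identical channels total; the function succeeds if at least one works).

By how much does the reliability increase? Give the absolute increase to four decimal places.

0.0657

R_before = 0.934
R_after = 1 − (1 − 0.934)^3 = 0.9997
ΔR = 0.9997 − 0.934 = 0.0657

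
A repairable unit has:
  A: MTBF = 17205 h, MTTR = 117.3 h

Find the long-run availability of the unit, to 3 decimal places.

0.993

A(A) = MTBF/(MTBF+MTTR) = 17205/(17205+117.3) = 0.993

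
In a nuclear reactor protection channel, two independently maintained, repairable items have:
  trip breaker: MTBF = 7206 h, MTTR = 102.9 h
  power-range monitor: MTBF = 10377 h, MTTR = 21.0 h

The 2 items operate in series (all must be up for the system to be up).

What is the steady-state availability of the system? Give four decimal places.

A(trip breaker) = MTBF/(MTBF+MTTR) = 7206/(7206+102.9) = 0.985921
A(power-range monitor) = MTBF/(MTBF+MTTR) = 10377/(10377+21.0) = 0.997980
Series availability: 0.985921 × 0.997980 = 0.9839

0.9839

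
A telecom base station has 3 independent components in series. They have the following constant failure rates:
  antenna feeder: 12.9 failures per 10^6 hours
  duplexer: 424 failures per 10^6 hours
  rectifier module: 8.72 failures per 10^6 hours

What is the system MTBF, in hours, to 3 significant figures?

2240

Series of exponential components: λ_sys = Σ λ_i
λ_sys = 0.0000129 + 0.000424 + 0.00000872 = 4.4562e-04 /h
MTBF = 1 / λ_sys = 2240 h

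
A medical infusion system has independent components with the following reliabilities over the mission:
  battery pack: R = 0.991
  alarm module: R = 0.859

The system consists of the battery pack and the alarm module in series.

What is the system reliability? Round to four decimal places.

Series (battery pack and alarm module): 0.991000 × 0.859000 = 0.8513

0.8513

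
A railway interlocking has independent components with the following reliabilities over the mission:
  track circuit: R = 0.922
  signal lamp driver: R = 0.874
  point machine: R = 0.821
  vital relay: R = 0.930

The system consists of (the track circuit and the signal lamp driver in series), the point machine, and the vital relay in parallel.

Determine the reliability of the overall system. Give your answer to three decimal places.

0.998

Series (track circuit and signal lamp driver): 0.92200 × 0.87400 = 0.80583
Parallel ([0.80583], point machine, and vital relay): 1 − (1 − 0.80583)(1 − 0.82100)(1 − 0.93000) = 0.998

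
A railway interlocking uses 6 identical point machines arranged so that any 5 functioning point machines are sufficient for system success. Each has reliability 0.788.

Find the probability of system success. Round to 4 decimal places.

0.6259

R = Σ_{i=5}^{6} C(6,i) p^i (1−p)^{6−i} with p = 0.788
C(6,5)·0.788^5·0.212^1 = 0.386472
C(6,6)·0.788^6·0.212^0 = 0.239418
Sum = 0.6259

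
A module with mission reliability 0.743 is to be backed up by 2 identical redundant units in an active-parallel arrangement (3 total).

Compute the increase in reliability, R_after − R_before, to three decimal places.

0.240

R_before = 0.743
R_after = 1 − (1 − 0.743)^3 = 0.983
ΔR = 0.983 − 0.743 = 0.240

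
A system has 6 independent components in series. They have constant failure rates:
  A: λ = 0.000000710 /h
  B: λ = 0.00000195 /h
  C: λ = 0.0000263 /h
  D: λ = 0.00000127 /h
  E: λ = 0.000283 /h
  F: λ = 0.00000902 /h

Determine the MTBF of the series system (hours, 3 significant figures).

Series of exponential components: λ_sys = Σ λ_i
λ_sys = 0.000000710 + 0.00000195 + 0.0000263 + 0.00000127 + 0.000283 + 0.00000902 = 3.2225e-04 /h
MTBF = 1 / λ_sys = 3100 h

3100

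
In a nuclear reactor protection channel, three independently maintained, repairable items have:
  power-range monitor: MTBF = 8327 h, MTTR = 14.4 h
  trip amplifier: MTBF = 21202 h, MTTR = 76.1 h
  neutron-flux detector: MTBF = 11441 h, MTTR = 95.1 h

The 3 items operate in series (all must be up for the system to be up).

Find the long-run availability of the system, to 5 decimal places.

0.98650

A(power-range monitor) = MTBF/(MTBF+MTTR) = 8327/(8327+14.4) = 0.998274
A(trip amplifier) = MTBF/(MTBF+MTTR) = 21202/(21202+76.1) = 0.996424
A(neutron-flux detector) = MTBF/(MTBF+MTTR) = 11441/(11441+95.1) = 0.991756
Series availability: 0.998274 × 0.996424 × 0.991756 = 0.98650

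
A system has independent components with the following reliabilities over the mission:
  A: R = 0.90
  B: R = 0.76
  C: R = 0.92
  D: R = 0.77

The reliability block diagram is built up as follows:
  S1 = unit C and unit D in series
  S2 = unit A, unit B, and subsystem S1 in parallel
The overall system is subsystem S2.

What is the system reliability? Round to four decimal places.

Series (C and D): 0.920000 × 0.770000 = 0.708400
Parallel (A, B, and [0.708400]): 1 − (1 − 0.900000)(1 − 0.760000)(1 − 0.708400) = 0.9930

0.9930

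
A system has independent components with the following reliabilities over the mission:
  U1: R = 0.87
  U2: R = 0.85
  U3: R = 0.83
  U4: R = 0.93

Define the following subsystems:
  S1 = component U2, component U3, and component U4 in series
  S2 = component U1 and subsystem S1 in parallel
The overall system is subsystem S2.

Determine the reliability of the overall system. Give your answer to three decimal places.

0.955

Series (U2, U3, and U4): 0.85000 × 0.83000 × 0.93000 = 0.65612
Parallel (U1 and [0.65612]): 1 − (1 − 0.87000)(1 − 0.65612) = 0.955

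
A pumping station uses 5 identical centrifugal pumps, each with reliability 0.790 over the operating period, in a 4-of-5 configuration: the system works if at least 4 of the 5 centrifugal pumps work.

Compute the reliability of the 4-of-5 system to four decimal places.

R = Σ_{i=4}^{5} C(5,i) p^i (1−p)^{5−i} with p = 0.790
C(5,4)·0.790^4·0.210^1 = 0.408976
C(5,5)·0.790^5·0.210^0 = 0.307706
Sum = 0.7167

0.7167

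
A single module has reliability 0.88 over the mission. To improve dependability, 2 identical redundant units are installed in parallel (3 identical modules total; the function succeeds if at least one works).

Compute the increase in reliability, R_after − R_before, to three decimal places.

R_before = 0.88
R_after = 1 − (1 − 0.88)^3 = 0.998
ΔR = 0.998 − 0.88 = 0.118

0.118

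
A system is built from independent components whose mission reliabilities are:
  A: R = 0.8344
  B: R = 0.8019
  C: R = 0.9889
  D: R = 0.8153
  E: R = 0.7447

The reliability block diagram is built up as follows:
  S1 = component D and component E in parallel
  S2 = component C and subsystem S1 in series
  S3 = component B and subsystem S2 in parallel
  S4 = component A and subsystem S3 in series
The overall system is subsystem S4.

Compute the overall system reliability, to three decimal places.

Parallel (D and E): 1 − (1 − 0.81530)(1 − 0.74470) = 0.95285
Series (C and [0.95285]): 0.98890 × 0.95285 = 0.94227
Parallel (B and [0.94227]): 1 − (1 − 0.80190)(1 − 0.94227) = 0.98856
Series (A and [0.98856]): 0.83440 × 0.98856 = 0.825

0.825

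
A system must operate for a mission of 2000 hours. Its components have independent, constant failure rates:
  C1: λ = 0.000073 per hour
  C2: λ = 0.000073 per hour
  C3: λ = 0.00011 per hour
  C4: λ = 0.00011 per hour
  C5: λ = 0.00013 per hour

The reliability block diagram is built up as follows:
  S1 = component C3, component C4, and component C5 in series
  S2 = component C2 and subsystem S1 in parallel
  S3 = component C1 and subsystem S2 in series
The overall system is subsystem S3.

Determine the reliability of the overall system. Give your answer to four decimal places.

R(C1) = exp(−0.000073 × 2000) = 0.864158
R(C2) = exp(−0.000073 × 2000) = 0.864158
R(C3) = exp(−0.00011 × 2000) = 0.802519
R(C4) = exp(−0.00011 × 2000) = 0.802519
R(C5) = exp(−0.00013 × 2000) = 0.771052
Series (C3, C4, and C5): 0.802519 × 0.802519 × 0.771052 = 0.496586
Parallel (C2 and [0.496586]): 1 − (1 − 0.864158)(1 − 0.496586) = 0.931615
Series (C1 and [0.931615]): 0.864158 × 0.931615 = 0.8051

0.8051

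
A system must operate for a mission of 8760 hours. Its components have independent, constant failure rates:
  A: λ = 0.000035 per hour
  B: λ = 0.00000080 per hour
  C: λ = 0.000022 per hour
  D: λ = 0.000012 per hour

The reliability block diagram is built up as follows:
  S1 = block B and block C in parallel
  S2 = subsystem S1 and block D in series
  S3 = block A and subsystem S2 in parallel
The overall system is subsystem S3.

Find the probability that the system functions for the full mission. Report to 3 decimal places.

R(A) = exp(−0.000035 × 8760) = 0.73594
R(B) = exp(−0.00000080 × 8760) = 0.99302
R(C) = exp(−0.000022 × 8760) = 0.82471
R(D) = exp(−0.000012 × 8760) = 0.90022
Parallel (B and C): 1 − (1 − 0.99302)(1 − 0.82471) = 0.99878
Series ([0.99878] and D): 0.99878 × 0.90022 = 0.89912
Parallel (A and [0.89912]): 1 − (1 − 0.73594)(1 − 0.89912) = 0.973

0.973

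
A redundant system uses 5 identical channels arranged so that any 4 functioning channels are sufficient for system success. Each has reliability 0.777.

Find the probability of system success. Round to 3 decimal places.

R = Σ_{i=4}^{5} C(5,i) p^i (1−p)^{5−i} with p = 0.777
C(5,4)·0.777^4·0.223^1 = 0.40640
C(5,5)·0.777^5·0.223^0 = 0.28321
Sum = 0.690

0.690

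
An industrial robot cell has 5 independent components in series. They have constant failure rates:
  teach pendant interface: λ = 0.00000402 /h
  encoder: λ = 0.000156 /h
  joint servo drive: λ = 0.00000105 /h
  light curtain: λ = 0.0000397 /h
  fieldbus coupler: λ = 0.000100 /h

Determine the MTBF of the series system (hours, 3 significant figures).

3320

Series of exponential components: λ_sys = Σ λ_i
λ_sys = 0.00000402 + 0.000156 + 0.00000105 + 0.0000397 + 0.000100 = 3.0077e-04 /h
MTBF = 1 / λ_sys = 3320 h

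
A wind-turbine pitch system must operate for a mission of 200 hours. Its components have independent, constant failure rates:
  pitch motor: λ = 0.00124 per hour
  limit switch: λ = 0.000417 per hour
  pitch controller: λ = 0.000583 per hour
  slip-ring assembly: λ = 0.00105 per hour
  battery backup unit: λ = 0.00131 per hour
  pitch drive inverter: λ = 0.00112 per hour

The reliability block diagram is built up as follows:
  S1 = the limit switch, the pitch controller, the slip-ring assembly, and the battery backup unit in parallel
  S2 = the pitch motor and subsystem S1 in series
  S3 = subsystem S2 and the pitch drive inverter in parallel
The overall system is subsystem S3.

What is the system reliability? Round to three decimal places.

R(pitch motor) = exp(−0.00124 × 200) = 0.78036
R(limit switch) = exp(−0.000417 × 200) = 0.91998
R(pitch controller) = exp(−0.000583 × 200) = 0.88994
R(slip-ring assembly) = exp(−0.00105 × 200) = 0.81058
R(battery backup unit) = exp(−0.00131 × 200) = 0.76951
R(pitch drive inverter) = exp(−0.00112 × 200) = 0.79932
Parallel (limit switch, pitch controller, slip-ring assembly, and battery backup unit): 1 − (1 − 0.91998)(1 − 0.88994)(1 − 0.81058)(1 − 0.76951) = 0.99962
Series (pitch motor and [0.99962]): 0.78036 × 0.99962 = 0.78006
Parallel ([0.78006] and pitch drive inverter): 1 − (1 − 0.78006)(1 − 0.79932) = 0.956

0.956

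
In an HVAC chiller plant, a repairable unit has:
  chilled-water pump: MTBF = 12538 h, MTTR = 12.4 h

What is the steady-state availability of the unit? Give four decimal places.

A(chilled-water pump) = MTBF/(MTBF+MTTR) = 12538/(12538+12.4) = 0.9990

0.9990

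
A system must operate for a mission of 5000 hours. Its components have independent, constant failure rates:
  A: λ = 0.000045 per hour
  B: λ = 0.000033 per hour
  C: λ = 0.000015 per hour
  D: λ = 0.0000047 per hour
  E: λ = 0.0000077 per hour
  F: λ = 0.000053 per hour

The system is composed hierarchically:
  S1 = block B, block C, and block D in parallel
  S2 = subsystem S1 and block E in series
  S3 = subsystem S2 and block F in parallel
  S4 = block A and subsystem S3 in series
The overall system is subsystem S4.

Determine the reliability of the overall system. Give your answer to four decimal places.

R(A) = exp(−0.000045 × 5000) = 0.798516
R(B) = exp(−0.000033 × 5000) = 0.847894
R(C) = exp(−0.000015 × 5000) = 0.927743
R(D) = exp(−0.0000047 × 5000) = 0.976774
R(E) = exp(−0.0000077 × 5000) = 0.962232
R(F) = exp(−0.000053 × 5000) = 0.767206
Parallel (B, C, and D): 1 − (1 − 0.847894)(1 − 0.927743)(1 − 0.976774) = 0.999745
Series ([0.999745] and E): 0.999745 × 0.962232 = 0.961987
Parallel ([0.961987] and F): 1 − (1 − 0.961987)(1 − 0.767206) = 0.991151
Series (A and [0.991151]): 0.798516 × 0.991151 = 0.7914

0.7914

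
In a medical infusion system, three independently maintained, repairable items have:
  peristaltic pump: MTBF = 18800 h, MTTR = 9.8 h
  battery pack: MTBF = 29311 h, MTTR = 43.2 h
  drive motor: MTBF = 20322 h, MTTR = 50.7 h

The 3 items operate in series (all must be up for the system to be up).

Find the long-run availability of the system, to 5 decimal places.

A(peristaltic pump) = MTBF/(MTBF+MTTR) = 18800/(18800+9.8) = 0.999479
A(battery pack) = MTBF/(MTBF+MTTR) = 29311/(29311+43.2) = 0.998528
A(drive motor) = MTBF/(MTBF+MTTR) = 20322/(20322+50.7) = 0.997511
Series availability: 0.999479 × 0.998528 × 0.997511 = 0.99552

0.99552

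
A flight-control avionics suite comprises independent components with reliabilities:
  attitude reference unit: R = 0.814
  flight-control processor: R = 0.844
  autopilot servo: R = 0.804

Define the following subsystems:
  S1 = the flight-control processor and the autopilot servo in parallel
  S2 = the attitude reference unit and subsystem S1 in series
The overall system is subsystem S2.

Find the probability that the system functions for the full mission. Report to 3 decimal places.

0.789

Parallel (flight-control processor and autopilot servo): 1 − (1 − 0.84400)(1 − 0.80400) = 0.96942
Series (attitude reference unit and [0.96942]): 0.81400 × 0.96942 = 0.789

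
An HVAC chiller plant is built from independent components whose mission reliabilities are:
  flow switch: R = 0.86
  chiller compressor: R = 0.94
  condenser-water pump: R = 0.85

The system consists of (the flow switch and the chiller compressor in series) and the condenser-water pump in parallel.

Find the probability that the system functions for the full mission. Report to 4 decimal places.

0.9713

Series (flow switch and chiller compressor): 0.860000 × 0.940000 = 0.808400
Parallel ([0.808400] and condenser-water pump): 1 − (1 − 0.808400)(1 − 0.850000) = 0.9713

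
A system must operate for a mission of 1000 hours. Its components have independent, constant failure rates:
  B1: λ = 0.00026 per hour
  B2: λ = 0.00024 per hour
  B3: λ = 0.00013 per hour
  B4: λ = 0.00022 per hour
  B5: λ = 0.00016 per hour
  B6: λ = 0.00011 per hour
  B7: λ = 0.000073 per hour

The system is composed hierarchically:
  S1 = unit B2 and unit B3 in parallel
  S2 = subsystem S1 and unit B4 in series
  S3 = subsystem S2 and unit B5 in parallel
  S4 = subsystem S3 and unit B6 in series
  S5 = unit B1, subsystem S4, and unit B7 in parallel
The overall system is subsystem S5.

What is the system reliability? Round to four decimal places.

0.9979

R(B1) = exp(−0.00026 × 1000) = 0.771052
R(B2) = exp(−0.00024 × 1000) = 0.786628
R(B3) = exp(−0.00013 × 1000) = 0.878095
R(B4) = exp(−0.00022 × 1000) = 0.802519
R(B5) = exp(−0.00016 × 1000) = 0.852144
R(B6) = exp(−0.00011 × 1000) = 0.895834
R(B7) = exp(−0.000073 × 1000) = 0.929601
Parallel (B2 and B3): 1 − (1 − 0.786628)(1 − 0.878095) = 0.973989
Series ([0.973989] and B4): 0.973989 × 0.802519 = 0.781645
Parallel ([0.781645] and B5): 1 − (1 − 0.781645)(1 − 0.852144) = 0.967715
Series ([0.967715] and B6): 0.967715 × 0.895834 = 0.866912
Parallel (B1, [0.866912], and B7): 1 − (1 − 0.771052)(1 − 0.866912)(1 − 0.929601) = 0.9979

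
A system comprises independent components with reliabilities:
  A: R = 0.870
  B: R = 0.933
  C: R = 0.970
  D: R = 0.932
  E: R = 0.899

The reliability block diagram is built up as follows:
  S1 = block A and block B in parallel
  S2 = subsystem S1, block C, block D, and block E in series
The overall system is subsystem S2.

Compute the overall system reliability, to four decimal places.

Parallel (A and B): 1 − (1 − 0.870000)(1 − 0.933000) = 0.991290
Series ([0.991290], C, D, and E): 0.991290 × 0.970000 × 0.932000 × 0.899000 = 0.8057

0.8057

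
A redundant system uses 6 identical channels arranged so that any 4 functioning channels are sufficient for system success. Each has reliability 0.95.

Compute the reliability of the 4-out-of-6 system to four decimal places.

R = Σ_{i=4}^{6} C(6,i) p^i (1−p)^{6−i} with p = 0.95
C(6,4)·0.95^4·0.05^2 = 0.030544
C(6,5)·0.95^5·0.05^1 = 0.232134
C(6,6)·0.95^6·0.05^0 = 0.735092
Sum = 0.9978

0.9978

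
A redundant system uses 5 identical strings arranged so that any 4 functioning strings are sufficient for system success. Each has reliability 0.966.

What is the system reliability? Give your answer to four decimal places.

R = Σ_{i=4}^{5} C(5,i) p^i (1−p)^{5−i} with p = 0.966
C(5,4)·0.966^4·0.034^1 = 0.148033
C(5,5)·0.966^5·0.034^0 = 0.841174
Sum = 0.9892

0.9892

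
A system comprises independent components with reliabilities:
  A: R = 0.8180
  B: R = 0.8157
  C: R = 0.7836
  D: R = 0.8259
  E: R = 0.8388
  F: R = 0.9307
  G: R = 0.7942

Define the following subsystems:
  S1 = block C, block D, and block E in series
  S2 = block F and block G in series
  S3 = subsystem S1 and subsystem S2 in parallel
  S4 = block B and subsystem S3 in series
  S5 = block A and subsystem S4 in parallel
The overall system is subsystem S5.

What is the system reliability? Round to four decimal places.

0.9488

Series (C, D, and E): 0.783600 × 0.825900 × 0.838800 = 0.542851
Series (F and G): 0.930700 × 0.794200 = 0.739162
Parallel ([0.542851] and [0.739162]): 1 − (1 − 0.542851)(1 − 0.739162) = 0.880758
Series (B and [0.880758]): 0.815700 × 0.880758 = 0.718434
Parallel (A and [0.718434]): 1 − (1 − 0.818000)(1 − 0.718434) = 0.9488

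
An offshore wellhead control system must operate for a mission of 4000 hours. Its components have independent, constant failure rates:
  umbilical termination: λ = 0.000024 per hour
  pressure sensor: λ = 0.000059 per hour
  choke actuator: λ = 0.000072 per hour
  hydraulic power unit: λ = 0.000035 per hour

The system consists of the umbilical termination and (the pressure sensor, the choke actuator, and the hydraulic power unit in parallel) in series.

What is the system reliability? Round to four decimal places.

R(umbilical termination) = exp(−0.000024 × 4000) = 0.908464
R(pressure sensor) = exp(−0.000059 × 4000) = 0.789781
R(choke actuator) = exp(−0.000072 × 4000) = 0.749762
R(hydraulic power unit) = exp(−0.000035 × 4000) = 0.869358
Parallel (pressure sensor, choke actuator, and hydraulic power unit): 1 − (1 − 0.789781)(1 − 0.749762)(1 − 0.869358) = 0.993128
Series (umbilical termination and [0.993128]): 0.908464 × 0.993128 = 0.9022

0.9022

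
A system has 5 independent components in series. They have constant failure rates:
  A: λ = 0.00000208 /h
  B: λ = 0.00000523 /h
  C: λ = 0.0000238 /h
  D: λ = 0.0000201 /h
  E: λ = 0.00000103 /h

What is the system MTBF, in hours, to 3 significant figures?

19100

Series of exponential components: λ_sys = Σ λ_i
λ_sys = 0.00000208 + 0.00000523 + 0.0000238 + 0.0000201 + 0.00000103 = 5.2240e-05 /h
MTBF = 1 / λ_sys = 19100 h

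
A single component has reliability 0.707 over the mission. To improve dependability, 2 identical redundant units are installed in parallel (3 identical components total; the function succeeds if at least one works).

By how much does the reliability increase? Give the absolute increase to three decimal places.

0.268

R_before = 0.707
R_after = 1 − (1 − 0.707)^3 = 0.975
ΔR = 0.975 − 0.707 = 0.268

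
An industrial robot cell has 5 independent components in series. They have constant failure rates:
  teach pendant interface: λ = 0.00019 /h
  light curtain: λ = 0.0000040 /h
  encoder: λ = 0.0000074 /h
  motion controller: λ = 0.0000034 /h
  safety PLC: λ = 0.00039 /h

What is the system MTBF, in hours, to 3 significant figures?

1680

Series of exponential components: λ_sys = Σ λ_i
λ_sys = 0.00019 + 0.0000040 + 0.0000074 + 0.0000034 + 0.00039 = 5.9480e-04 /h
MTBF = 1 / λ_sys = 1680 h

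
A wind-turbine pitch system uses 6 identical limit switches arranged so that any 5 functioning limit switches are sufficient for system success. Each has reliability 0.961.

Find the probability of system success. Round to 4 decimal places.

0.9795

R = Σ_{i=5}^{6} C(6,i) p^i (1−p)^{6−i} with p = 0.961
C(6,5)·0.961^5·0.039^1 = 0.191793
C(6,6)·0.961^6·0.039^0 = 0.787663
Sum = 0.9795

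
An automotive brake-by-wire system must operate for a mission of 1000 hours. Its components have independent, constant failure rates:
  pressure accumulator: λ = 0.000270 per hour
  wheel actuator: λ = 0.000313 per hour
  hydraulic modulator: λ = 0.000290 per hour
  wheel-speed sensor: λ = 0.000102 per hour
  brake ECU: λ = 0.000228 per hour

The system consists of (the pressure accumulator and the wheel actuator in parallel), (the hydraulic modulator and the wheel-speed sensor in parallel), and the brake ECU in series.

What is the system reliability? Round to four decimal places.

0.7273

R(pressure accumulator) = exp(−0.000270 × 1000) = 0.763379
R(wheel actuator) = exp(−0.000313 × 1000) = 0.731250
R(hydraulic modulator) = exp(−0.000290 × 1000) = 0.748264
R(wheel-speed sensor) = exp(−0.000102 × 1000) = 0.903030
R(brake ECU) = exp(−0.000228 × 1000) = 0.796124
Parallel (pressure accumulator and wheel actuator): 1 − (1 − 0.763379)(1 − 0.731250) = 0.936408
Parallel (hydraulic modulator and wheel-speed sensor): 1 − (1 − 0.748264)(1 − 0.903030) = 0.975589
Series ([0.936408], [0.975589], and brake ECU): 0.936408 × 0.975589 × 0.796124 = 0.7273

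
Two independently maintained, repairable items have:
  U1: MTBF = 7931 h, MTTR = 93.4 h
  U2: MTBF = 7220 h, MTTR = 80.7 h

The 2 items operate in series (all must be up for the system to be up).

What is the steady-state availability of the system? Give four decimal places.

0.9774

A(U1) = MTBF/(MTBF+MTTR) = 7931/(7931+93.4) = 0.988361
A(U2) = MTBF/(MTBF+MTTR) = 7220/(7220+80.7) = 0.988946
Series availability: 0.988361 × 0.988946 = 0.9774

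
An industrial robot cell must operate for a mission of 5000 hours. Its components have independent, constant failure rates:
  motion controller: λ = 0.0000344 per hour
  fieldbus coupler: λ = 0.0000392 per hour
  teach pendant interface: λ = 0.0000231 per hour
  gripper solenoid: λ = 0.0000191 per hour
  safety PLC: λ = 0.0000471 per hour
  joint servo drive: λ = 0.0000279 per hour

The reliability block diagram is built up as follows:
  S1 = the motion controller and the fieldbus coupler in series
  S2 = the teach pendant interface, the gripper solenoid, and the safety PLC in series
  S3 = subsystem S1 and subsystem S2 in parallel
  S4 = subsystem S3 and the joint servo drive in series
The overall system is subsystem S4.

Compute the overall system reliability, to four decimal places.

R(motion controller) = exp(−0.0000344 × 5000) = 0.841979
R(fieldbus coupler) = exp(−0.0000392 × 5000) = 0.822012
R(teach pendant interface) = exp(−0.0000231 × 5000) = 0.890921
R(gripper solenoid) = exp(−0.0000191 × 5000) = 0.908918
R(safety PLC) = exp(−0.0000471 × 5000) = 0.790176
R(joint servo drive) = exp(−0.0000279 × 5000) = 0.869793
Series (motion controller and fieldbus coupler): 0.841979 × 0.822012 = 0.692117
Series (teach pendant interface, gripper solenoid, and safety PLC): 0.890921 × 0.908918 × 0.790176 = 0.639864
Parallel ([0.692117] and [0.639864]): 1 − (1 − 0.692117)(1 − 0.639864) = 0.889120
Series ([0.889120] and joint servo drive): 0.889120 × 0.869793 = 0.7734

0.7734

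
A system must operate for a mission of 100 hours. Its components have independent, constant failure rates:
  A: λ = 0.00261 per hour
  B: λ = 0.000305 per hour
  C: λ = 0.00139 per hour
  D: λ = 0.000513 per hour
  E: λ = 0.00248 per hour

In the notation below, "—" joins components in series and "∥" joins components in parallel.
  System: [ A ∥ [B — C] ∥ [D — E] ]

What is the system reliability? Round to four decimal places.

R(A) = exp(−0.00261 × 100) = 0.770281
R(B) = exp(−0.000305 × 100) = 0.969960
R(C) = exp(−0.00139 × 100) = 0.870228
R(D) = exp(−0.000513 × 100) = 0.949994
R(E) = exp(−0.00248 × 100) = 0.780360
Series (B and C): 0.969960 × 0.870228 = 0.844086
Series (D and E): 0.949994 × 0.780360 = 0.741337
Parallel (A, [0.844086], and [0.741337]): 1 − (1 − 0.770281)(1 − 0.844086)(1 − 0.741337) = 0.9907

0.9907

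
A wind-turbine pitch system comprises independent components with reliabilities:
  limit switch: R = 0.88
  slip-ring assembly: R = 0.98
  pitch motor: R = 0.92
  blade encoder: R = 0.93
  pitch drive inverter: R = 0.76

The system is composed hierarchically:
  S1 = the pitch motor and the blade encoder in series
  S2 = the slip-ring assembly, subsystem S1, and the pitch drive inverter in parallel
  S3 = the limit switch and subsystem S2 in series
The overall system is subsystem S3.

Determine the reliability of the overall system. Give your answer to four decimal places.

Series (pitch motor and blade encoder): 0.920000 × 0.930000 = 0.855600
Parallel (slip-ring assembly, [0.855600], and pitch drive inverter): 1 − (1 − 0.980000)(1 − 0.855600)(1 − 0.760000) = 0.999307
Series (limit switch and [0.999307]): 0.880000 × 0.999307 = 0.8794

0.8794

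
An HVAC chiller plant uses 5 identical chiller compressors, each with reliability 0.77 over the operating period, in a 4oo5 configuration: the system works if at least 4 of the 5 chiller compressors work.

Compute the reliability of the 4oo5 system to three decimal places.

R = Σ_{i=4}^{5} C(5,i) p^i (1−p)^{5−i} with p = 0.77
C(5,4)·0.77^4·0.23^1 = 0.40426
C(5,5)·0.77^5·0.23^0 = 0.27068
Sum = 0.675

0.675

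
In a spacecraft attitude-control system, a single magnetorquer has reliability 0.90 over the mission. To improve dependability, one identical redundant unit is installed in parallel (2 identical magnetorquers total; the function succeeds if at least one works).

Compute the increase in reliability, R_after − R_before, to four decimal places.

R_before = 0.90
R_after = 1 − (1 − 0.90)^2 = 0.9900
ΔR = 0.9900 − 0.90 = 0.0900

0.0900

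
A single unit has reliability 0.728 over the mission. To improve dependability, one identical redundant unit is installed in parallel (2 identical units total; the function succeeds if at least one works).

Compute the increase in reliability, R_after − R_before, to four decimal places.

R_before = 0.728
R_after = 1 − (1 − 0.728)^2 = 0.9260
ΔR = 0.9260 − 0.728 = 0.1980

0.1980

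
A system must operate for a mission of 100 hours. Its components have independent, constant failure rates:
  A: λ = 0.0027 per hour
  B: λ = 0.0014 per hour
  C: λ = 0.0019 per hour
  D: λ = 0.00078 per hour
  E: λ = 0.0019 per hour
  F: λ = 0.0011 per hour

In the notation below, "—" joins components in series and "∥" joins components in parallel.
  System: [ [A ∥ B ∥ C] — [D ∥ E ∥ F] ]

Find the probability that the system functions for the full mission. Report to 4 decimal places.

0.9933

R(A) = exp(−0.0027 × 100) = 0.763379
R(B) = exp(−0.0014 × 100) = 0.869358
R(C) = exp(−0.0019 × 100) = 0.826959
R(D) = exp(−0.00078 × 100) = 0.924964
R(E) = exp(−0.0019 × 100) = 0.826959
R(F) = exp(−0.0011 × 100) = 0.895834
Parallel (A, B, and C): 1 − (1 − 0.763379)(1 − 0.869358)(1 − 0.826959) = 0.994651
Parallel (D, E, and F): 1 − (1 − 0.924964)(1 − 0.826959)(1 − 0.895834) = 0.998647
Series ([0.994651] and [0.998647]): 0.994651 × 0.998647 = 0.9933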